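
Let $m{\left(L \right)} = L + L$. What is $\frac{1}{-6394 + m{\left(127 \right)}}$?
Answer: $- \frac{1}{6140} \approx -0.00016287$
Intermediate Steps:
$m{\left(L \right)} = 2 L$
$\frac{1}{-6394 + m{\left(127 \right)}} = \frac{1}{-6394 + 2 \cdot 127} = \frac{1}{-6394 + 254} = \frac{1}{-6140} = - \frac{1}{6140}$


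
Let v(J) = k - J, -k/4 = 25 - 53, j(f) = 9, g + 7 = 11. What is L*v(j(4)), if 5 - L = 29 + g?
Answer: -2884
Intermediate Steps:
g = 4 (g = -7 + 11 = 4)
L = -28 (L = 5 - (29 + 4) = 5 - 1*33 = 5 - 33 = -28)
k = 112 (k = -4*(25 - 53) = -4*(-28) = 112)
v(J) = 112 - J
L*v(j(4)) = -28*(112 - 1*9) = -28*(112 - 9) = -28*103 = -2884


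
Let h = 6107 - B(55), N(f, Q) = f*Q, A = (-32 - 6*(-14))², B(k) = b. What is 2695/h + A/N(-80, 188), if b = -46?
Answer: 213349/826260 ≈ 0.25821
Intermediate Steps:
B(k) = -46
A = 2704 (A = (-32 + 84)² = 52² = 2704)
N(f, Q) = Q*f
h = 6153 (h = 6107 - 1*(-46) = 6107 + 46 = 6153)
2695/h + A/N(-80, 188) = 2695/6153 + 2704/((188*(-80))) = 2695*(1/6153) + 2704/(-15040) = 385/879 + 2704*(-1/15040) = 385/879 - 169/940 = 213349/826260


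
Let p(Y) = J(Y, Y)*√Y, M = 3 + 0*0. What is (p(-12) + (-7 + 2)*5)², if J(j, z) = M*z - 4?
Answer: -18575 + 4000*I*√3 ≈ -18575.0 + 6928.2*I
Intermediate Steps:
M = 3 (M = 3 + 0 = 3)
J(j, z) = -4 + 3*z (J(j, z) = 3*z - 4 = -4 + 3*z)
p(Y) = √Y*(-4 + 3*Y) (p(Y) = (-4 + 3*Y)*√Y = √Y*(-4 + 3*Y))
(p(-12) + (-7 + 2)*5)² = (√(-12)*(-4 + 3*(-12)) + (-7 + 2)*5)² = ((2*I*√3)*(-4 - 36) - 5*5)² = ((2*I*√3)*(-40) - 25)² = (-80*I*√3 - 25)² = (-25 - 80*I*√3)²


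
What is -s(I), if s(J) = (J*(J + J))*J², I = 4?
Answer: -512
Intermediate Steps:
s(J) = 2*J⁴ (s(J) = (J*(2*J))*J² = (2*J²)*J² = 2*J⁴)
-s(I) = -2*4⁴ = -2*256 = -1*512 = -512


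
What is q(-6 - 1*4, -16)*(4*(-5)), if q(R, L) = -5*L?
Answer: -1600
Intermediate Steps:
q(-6 - 1*4, -16)*(4*(-5)) = (-5*(-16))*(4*(-5)) = 80*(-20) = -1600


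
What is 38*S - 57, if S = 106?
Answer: 3971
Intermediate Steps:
38*S - 57 = 38*106 - 57 = 4028 - 57 = 3971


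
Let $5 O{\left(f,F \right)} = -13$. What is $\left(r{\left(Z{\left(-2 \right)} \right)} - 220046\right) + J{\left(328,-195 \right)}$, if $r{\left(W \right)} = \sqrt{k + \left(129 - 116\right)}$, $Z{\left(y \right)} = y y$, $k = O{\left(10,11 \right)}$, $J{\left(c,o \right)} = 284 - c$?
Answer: $-220090 + \frac{2 \sqrt{65}}{5} \approx -2.2009 \cdot 10^{5}$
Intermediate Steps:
$O{\left(f,F \right)} = - \frac{13}{5}$ ($O{\left(f,F \right)} = \frac{1}{5} \left(-13\right) = - \frac{13}{5}$)
$k = - \frac{13}{5} \approx -2.6$
$Z{\left(y \right)} = y^{2}$
$r{\left(W \right)} = \frac{2 \sqrt{65}}{5}$ ($r{\left(W \right)} = \sqrt{- \frac{13}{5} + \left(129 - 116\right)} = \sqrt{- \frac{13}{5} + 13} = \sqrt{\frac{52}{5}} = \frac{2 \sqrt{65}}{5}$)
$\left(r{\left(Z{\left(-2 \right)} \right)} - 220046\right) + J{\left(328,-195 \right)} = \left(\frac{2 \sqrt{65}}{5} - 220046\right) + \left(284 - 328\right) = \left(-220046 + \frac{2 \sqrt{65}}{5}\right) + \left(284 - 328\right) = \left(-220046 + \frac{2 \sqrt{65}}{5}\right) - 44 = -220090 + \frac{2 \sqrt{65}}{5}$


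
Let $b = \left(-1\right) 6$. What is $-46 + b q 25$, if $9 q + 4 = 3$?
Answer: $- \frac{88}{3} \approx -29.333$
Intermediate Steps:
$q = - \frac{1}{9}$ ($q = - \frac{4}{9} + \frac{1}{9} \cdot 3 = - \frac{4}{9} + \frac{1}{3} = - \frac{1}{9} \approx -0.11111$)
$b = -6$
$-46 + b q 25 = -46 + \left(-6\right) \left(- \frac{1}{9}\right) 25 = -46 + \frac{2}{3} \cdot 25 = -46 + \frac{50}{3} = - \frac{88}{3}$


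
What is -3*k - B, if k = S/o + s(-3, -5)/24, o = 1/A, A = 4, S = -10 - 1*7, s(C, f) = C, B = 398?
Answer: -1549/8 ≈ -193.63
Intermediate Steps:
S = -17 (S = -10 - 7 = -17)
o = ¼ (o = 1/4 = ¼ ≈ 0.25000)
k = -545/8 (k = -17/¼ - 3/24 = -17*4 - 3*1/24 = -68 - ⅛ = -545/8 ≈ -68.125)
-3*k - B = -3*(-545/8) - 1*398 = 1635/8 - 398 = -1549/8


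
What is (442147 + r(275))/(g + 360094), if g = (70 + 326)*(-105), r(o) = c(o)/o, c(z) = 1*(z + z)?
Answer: 442149/318514 ≈ 1.3882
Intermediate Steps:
c(z) = 2*z (c(z) = 1*(2*z) = 2*z)
r(o) = 2 (r(o) = (2*o)/o = 2)
g = -41580 (g = 396*(-105) = -41580)
(442147 + r(275))/(g + 360094) = (442147 + 2)/(-41580 + 360094) = 442149/318514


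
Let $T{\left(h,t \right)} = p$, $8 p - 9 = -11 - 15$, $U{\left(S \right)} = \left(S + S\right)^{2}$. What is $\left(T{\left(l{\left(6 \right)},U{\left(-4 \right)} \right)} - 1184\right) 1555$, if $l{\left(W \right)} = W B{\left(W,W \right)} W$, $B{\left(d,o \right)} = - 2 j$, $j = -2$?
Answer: $- \frac{14755395}{8} \approx -1.8444 \cdot 10^{6}$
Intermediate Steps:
$U{\left(S \right)} = 4 S^{2}$ ($U{\left(S \right)} = \left(2 S\right)^{2} = 4 S^{2}$)
$B{\left(d,o \right)} = 4$ ($B{\left(d,o \right)} = \left(-2\right) \left(-2\right) = 4$)
$p = - \frac{17}{8}$ ($p = \frac{9}{8} + \frac{-11 - 15}{8} = \frac{9}{8} + \frac{1}{8} \left(-26\right) = \frac{9}{8} - \frac{13}{4} = - \frac{17}{8} \approx -2.125$)
$l{\left(W \right)} = 4 W^{2}$ ($l{\left(W \right)} = W 4 W = 4 W W = 4 W^{2}$)
$T{\left(h,t \right)} = - \frac{17}{8}$
$\left(T{\left(l{\left(6 \right)},U{\left(-4 \right)} \right)} - 1184\right) 1555 = \left(- \frac{17}{8} - 1184\right) 1555 = \left(- \frac{9489}{8}\right) 1555 = - \frac{14755395}{8}$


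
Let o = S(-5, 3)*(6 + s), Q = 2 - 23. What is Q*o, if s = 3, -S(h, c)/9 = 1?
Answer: 1701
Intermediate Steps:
S(h, c) = -9 (S(h, c) = -9*1 = -9)
Q = -21
o = -81 (o = -9*(6 + 3) = -9*9 = -81)
Q*o = -21*(-81) = 1701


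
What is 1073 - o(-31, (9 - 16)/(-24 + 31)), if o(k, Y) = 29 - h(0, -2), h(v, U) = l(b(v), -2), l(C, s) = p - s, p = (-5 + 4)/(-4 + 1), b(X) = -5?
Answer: 3139/3 ≈ 1046.3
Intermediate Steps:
p = 1/3 (p = -1/(-3) = -1*(-1/3) = 1/3 ≈ 0.33333)
l(C, s) = 1/3 - s
h(v, U) = 7/3 (h(v, U) = 1/3 - 1*(-2) = 1/3 + 2 = 7/3)
o(k, Y) = 80/3 (o(k, Y) = 29 - 1*7/3 = 29 - 7/3 = 80/3)
1073 - o(-31, (9 - 16)/(-24 + 31)) = 1073 - 1*80/3 = 1073 - 80/3 = 3139/3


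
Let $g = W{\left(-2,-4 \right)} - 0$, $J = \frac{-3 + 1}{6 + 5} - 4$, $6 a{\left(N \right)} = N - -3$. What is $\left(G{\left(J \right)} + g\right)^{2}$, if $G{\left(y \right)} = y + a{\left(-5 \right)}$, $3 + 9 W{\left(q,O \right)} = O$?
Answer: $\frac{274576}{9801} \approx 28.015$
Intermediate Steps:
$W{\left(q,O \right)} = - \frac{1}{3} + \frac{O}{9}$
$a{\left(N \right)} = \frac{1}{2} + \frac{N}{6}$ ($a{\left(N \right)} = \frac{N - -3}{6} = \frac{N + 3}{6} = \frac{3 + N}{6} = \frac{1}{2} + \frac{N}{6}$)
$J = - \frac{46}{11}$ ($J = - \frac{2}{11} - 4 = - \frac{46}{11} \approx -4.1818$)
$G{\left(y \right)} = - \frac{1}{3} + y$ ($G{\left(y \right)} = y + \left(\frac{1}{2} + \frac{1}{6} \left(-5\right)\right) = y + \left(\frac{1}{2} - \frac{5}{6}\right) = y - \frac{1}{3} = - \frac{1}{3} + y$)
$g = - \frac{7}{9}$ ($g = \left(- \frac{1}{3} + \frac{1}{9} \left(-4\right)\right) - 0 = \left(- \frac{1}{3} - \frac{4}{9}\right) + 0 = - \frac{7}{9} + 0 = - \frac{7}{9} \approx -0.77778$)
$\left(G{\left(J \right)} + g\right)^{2} = \left(\left(- \frac{1}{3} - \frac{46}{11}\right) - \frac{7}{9}\right)^{2} = \left(- \frac{149}{33} - \frac{7}{9}\right)^{2} = \left(- \frac{524}{99}\right)^{2} = \frac{274576}{9801}$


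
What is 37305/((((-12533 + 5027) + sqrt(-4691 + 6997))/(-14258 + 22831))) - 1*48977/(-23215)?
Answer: -5572571026846714/130788040195 - 63963153*sqrt(2306)/11267546 ≈ -42880.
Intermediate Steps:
37305/((((-12533 + 5027) + sqrt(-4691 + 6997))/(-14258 + 22831))) - 1*48977/(-23215) = 37305/(((-7506 + sqrt(2306))/8573)) - 48977*(-1/23215) = 37305/(((-7506 + sqrt(2306))*(1/8573))) + 48977/23215 = 37305/(-7506/8573 + sqrt(2306)/8573) + 48977/23215 = 48977/23215 + 37305/(-7506/8573 + sqrt(2306)/8573)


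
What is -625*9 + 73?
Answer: -5552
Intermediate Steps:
-625*9 + 73 = -125*45 + 73 = -5625 + 73 = -5552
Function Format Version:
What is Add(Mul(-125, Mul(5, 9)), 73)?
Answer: -5552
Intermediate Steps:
Add(Mul(-125, Mul(5, 9)), 73) = Add(Mul(-125, 45), 73) = Add(-5625, 73) = -5552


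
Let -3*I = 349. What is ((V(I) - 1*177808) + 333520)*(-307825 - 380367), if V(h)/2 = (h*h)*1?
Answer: -1132082721920/9 ≈ -1.2579e+11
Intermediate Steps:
I = -349/3 (I = -⅓*349 = -349/3 ≈ -116.33)
V(h) = 2*h² (V(h) = 2*((h*h)*1) = 2*(h²*1) = 2*h²)
((V(I) - 1*177808) + 333520)*(-307825 - 380367) = ((2*(-349/3)² - 1*177808) + 333520)*(-307825 - 380367) = ((2*(121801/9) - 177808) + 333520)*(-688192) = ((243602/9 - 177808) + 333520)*(-688192) = (-1356670/9 + 333520)*(-688192) = (1645010/9)*(-688192) = -1132082721920/9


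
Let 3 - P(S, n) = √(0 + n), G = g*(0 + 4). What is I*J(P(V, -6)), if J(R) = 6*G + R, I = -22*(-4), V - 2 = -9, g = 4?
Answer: 8712 - 88*I*√6 ≈ 8712.0 - 215.56*I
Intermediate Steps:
V = -7 (V = 2 - 9 = -7)
G = 16 (G = 4*(0 + 4) = 4*4 = 16)
P(S, n) = 3 - √n (P(S, n) = 3 - √(0 + n) = 3 - √n)
I = 88
J(R) = 96 + R (J(R) = 6*16 + R = 96 + R)
I*J(P(V, -6)) = 88*(96 + (3 - √(-6))) = 88*(96 + (3 - I*√6)) = 88*(99 - I*√6) = 8712 - 88*I*√6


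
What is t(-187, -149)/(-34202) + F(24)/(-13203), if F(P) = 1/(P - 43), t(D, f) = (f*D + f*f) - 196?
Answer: -893550191/612843651 ≈ -1.4580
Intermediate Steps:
t(D, f) = -196 + f² + D*f (t(D, f) = (D*f + f²) - 196 = (f² + D*f) - 196 = -196 + f² + D*f)
F(P) = 1/(-43 + P)
t(-187, -149)/(-34202) + F(24)/(-13203) = (-196 + (-149)² - 187*(-149))/(-34202) + 1/((-43 + 24)*(-13203)) = (-196 + 22201 + 27863)*(-1/34202) - 1/13203/(-19) = 49868*(-1/34202) - 1/19*(-1/13203) = -3562/2443 + 1/250857 = -893550191/612843651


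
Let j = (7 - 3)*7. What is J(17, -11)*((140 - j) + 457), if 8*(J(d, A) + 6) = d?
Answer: -17639/8 ≈ -2204.9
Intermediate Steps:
j = 28 (j = 4*7 = 28)
J(d, A) = -6 + d/8
J(17, -11)*((140 - j) + 457) = (-6 + (⅛)*17)*((140 - 1*28) + 457) = (-6 + 17/8)*((140 - 28) + 457) = -31*(112 + 457)/8 = -31/8*569 = -17639/8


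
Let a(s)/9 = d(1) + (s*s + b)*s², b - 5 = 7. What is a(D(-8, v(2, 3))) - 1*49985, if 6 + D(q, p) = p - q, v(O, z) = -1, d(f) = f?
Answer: -49859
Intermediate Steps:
b = 12 (b = 5 + 7 = 12)
D(q, p) = -6 + p - q (D(q, p) = -6 + (p - q) = -6 + p - q)
a(s) = 9 + 9*s²*(12 + s²) (a(s) = 9*(1 + (s*s + 12)*s²) = 9*(1 + (s² + 12)*s²) = 9*(1 + (12 + s²)*s²) = 9*(1 + s²*(12 + s²)) = 9 + 9*s²*(12 + s²))
a(D(-8, v(2, 3))) - 1*49985 = (9 + 9*(-6 - 1 - 1*(-8))⁴ + 108*(-6 - 1 - 1*(-8))²) - 1*49985 = (9 + 9*(-6 - 1 + 8)⁴ + 108*(-6 - 1 + 8)²) - 49985 = (9 + 9*1⁴ + 108*1²) - 49985 = (9 + 9*1 + 108*1) - 49985 = (9 + 9 + 108) - 49985 = 126 - 49985 = -49859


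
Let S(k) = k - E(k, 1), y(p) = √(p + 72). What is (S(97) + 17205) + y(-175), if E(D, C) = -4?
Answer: 17306 + I*√103 ≈ 17306.0 + 10.149*I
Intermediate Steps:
y(p) = √(72 + p)
S(k) = 4 + k (S(k) = k - 1*(-4) = k + 4 = 4 + k)
(S(97) + 17205) + y(-175) = ((4 + 97) + 17205) + √(72 - 175) = (101 + 17205) + √(-103) = 17306 + I*√103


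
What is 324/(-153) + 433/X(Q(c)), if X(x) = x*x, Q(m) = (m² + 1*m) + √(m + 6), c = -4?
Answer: 174401/171394 - 2598*√2/5041 ≈ 0.28870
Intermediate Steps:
Q(m) = m + m² + √(6 + m) (Q(m) = (m² + m) + √(6 + m) = (m + m²) + √(6 + m) = m + m² + √(6 + m))
X(x) = x²
324/(-153) + 433/X(Q(c)) = 324/(-153) + 433/((-4 + (-4)² + √(6 - 4))²) = 324*(-1/153) + 433/((-4 + 16 + √2)²) = -36/17 + 433/((12 + √2)²) = -36/17 + 433/(12 + √2)²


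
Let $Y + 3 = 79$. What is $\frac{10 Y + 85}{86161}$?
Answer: $\frac{845}{86161} \approx 0.0098072$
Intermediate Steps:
$Y = 76$ ($Y = -3 + 79 = 76$)
$\frac{10 Y + 85}{86161} = \frac{10 \cdot 76 + 85}{86161} = \left(760 + 85\right) \frac{1}{86161} = 845 \cdot \frac{1}{86161} = \frac{845}{86161}$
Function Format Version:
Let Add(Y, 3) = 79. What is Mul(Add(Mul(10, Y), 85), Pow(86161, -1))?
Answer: Rational(845, 86161) ≈ 0.0098072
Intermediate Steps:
Y = 76 (Y = Add(-3, 79) = 76)
Mul(Add(Mul(10, Y), 85), Pow(86161, -1)) = Mul(Add(Mul(10, 76), 85), Pow(86161, -1)) = Mul(Add(760, 85), Rational(1, 86161)) = Mul(845, Rational(1, 86161)) = Rational(845, 86161)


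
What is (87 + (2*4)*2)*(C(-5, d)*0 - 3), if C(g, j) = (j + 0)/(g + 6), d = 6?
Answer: -309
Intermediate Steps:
C(g, j) = j/(6 + g)
(87 + (2*4)*2)*(C(-5, d)*0 - 3) = (87 + (2*4)*2)*((6/(6 - 5))*0 - 3) = (87 + 8*2)*((6/1)*0 - 3) = (87 + 16)*((6*1)*0 - 3) = 103*(6*0 - 3) = 103*(0 - 3) = 103*(-3) = -309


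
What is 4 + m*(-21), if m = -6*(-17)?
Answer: -2138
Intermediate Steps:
m = 102
4 + m*(-21) = 4 + 102*(-21) = 4 - 2142 = -2138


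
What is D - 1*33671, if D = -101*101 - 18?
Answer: -43890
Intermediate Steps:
D = -10219 (D = -10201 - 18 = -10219)
D - 1*33671 = -10219 - 1*33671 = -10219 - 33671 = -43890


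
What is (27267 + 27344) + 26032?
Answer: 80643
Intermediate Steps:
(27267 + 27344) + 26032 = 54611 + 26032 = 80643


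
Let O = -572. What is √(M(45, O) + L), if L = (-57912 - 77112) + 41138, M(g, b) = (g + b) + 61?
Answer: 4*I*√5897 ≈ 307.17*I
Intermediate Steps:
M(g, b) = 61 + b + g (M(g, b) = (b + g) + 61 = 61 + b + g)
L = -93886 (L = -135024 + 41138 = -93886)
√(M(45, O) + L) = √((61 - 572 + 45) - 93886) = √(-466 - 93886) = √(-94352) = 4*I*√5897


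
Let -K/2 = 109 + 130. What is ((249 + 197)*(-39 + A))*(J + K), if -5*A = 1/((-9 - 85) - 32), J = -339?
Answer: 4476250679/315 ≈ 1.4210e+7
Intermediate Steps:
K = -478 (K = -2*(109 + 130) = -2*239 = -478)
A = 1/630 (A = -1/(5*((-9 - 85) - 32)) = -1/(5*(-94 - 32)) = -⅕/(-126) = -⅕*(-1/126) = 1/630 ≈ 0.0015873)
((249 + 197)*(-39 + A))*(J + K) = ((249 + 197)*(-39 + 1/630))*(-339 - 478) = (446*(-24569/630))*(-817) = -5478887/315*(-817) = 4476250679/315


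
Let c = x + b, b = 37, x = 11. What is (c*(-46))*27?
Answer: -59616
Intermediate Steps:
c = 48 (c = 11 + 37 = 48)
(c*(-46))*27 = (48*(-46))*27 = -2208*27 = -59616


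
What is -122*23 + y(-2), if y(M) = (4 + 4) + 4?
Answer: -2794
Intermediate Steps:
y(M) = 12 (y(M) = 8 + 4 = 12)
-122*23 + y(-2) = -122*23 + 12 = -2806 + 12 = -2794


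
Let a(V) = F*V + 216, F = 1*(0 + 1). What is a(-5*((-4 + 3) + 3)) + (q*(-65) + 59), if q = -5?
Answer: 590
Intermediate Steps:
F = 1 (F = 1*1 = 1)
a(V) = 216 + V (a(V) = 1*V + 216 = V + 216 = 216 + V)
a(-5*((-4 + 3) + 3)) + (q*(-65) + 59) = (216 - 5*((-4 + 3) + 3)) + (-5*(-65) + 59) = (216 - 5*(-1 + 3)) + (325 + 59) = (216 - 5*2) + 384 = (216 - 10) + 384 = 206 + 384 = 590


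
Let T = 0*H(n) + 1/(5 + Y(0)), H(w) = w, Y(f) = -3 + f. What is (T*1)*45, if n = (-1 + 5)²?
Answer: 45/2 ≈ 22.500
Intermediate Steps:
n = 16 (n = 4² = 16)
T = ½ (T = 0*16 + 1/(5 + (-3 + 0)) = 0 + 1/(5 - 3) = 0 + 1/2 = 0 + ½ = ½ ≈ 0.50000)
(T*1)*45 = ((½)*1)*45 = (½)*45 = 45/2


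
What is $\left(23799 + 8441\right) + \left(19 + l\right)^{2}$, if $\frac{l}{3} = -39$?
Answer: $41844$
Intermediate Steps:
$l = -117$ ($l = 3 \left(-39\right) = -117$)
$\left(23799 + 8441\right) + \left(19 + l\right)^{2} = \left(23799 + 8441\right) + \left(19 - 117\right)^{2} = 32240 + \left(-98\right)^{2} = 32240 + 9604 = 41844$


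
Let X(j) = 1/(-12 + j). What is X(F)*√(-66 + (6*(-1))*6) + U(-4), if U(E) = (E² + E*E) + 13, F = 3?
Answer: 45 - I*√102/9 ≈ 45.0 - 1.1222*I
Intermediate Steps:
U(E) = 13 + 2*E² (U(E) = (E² + E²) + 13 = 2*E² + 13 = 13 + 2*E²)
X(F)*√(-66 + (6*(-1))*6) + U(-4) = √(-66 + (6*(-1))*6)/(-12 + 3) + (13 + 2*(-4)²) = √(-66 - 6*6)/(-9) + (13 + 2*16) = -√(-66 - 36)/9 + (13 + 32) = -I*√102/9 + 45 = 45 - I*√102/9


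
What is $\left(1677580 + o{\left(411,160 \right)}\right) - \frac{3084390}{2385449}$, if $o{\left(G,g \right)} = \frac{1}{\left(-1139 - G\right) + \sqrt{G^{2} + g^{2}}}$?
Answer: $\frac{8835842774413364420}{5267021297571} - \frac{\sqrt{194521}}{2207979} \approx 1.6776 \cdot 10^{6}$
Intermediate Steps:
$o{\left(G,g \right)} = \frac{1}{-1139 + \sqrt{G^{2} + g^{2}} - G}$
$\left(1677580 + o{\left(411,160 \right)}\right) - \frac{3084390}{2385449} = \left(1677580 - \frac{1}{1139 + 411 - \sqrt{411^{2} + 160^{2}}}\right) - \frac{3084390}{2385449} = \left(1677580 - \frac{1}{1139 + 411 - \sqrt{168921 + 25600}}\right) - \frac{3084390}{2385449} = \left(1677580 - \frac{1}{1139 + 411 - \sqrt{194521}}\right) - \frac{3084390}{2385449} = \left(1677580 - \frac{1}{1550 - \sqrt{194521}}\right) - \frac{3084390}{2385449} = \frac{4001778449030}{2385449} - \frac{1}{1550 - \sqrt{194521}}$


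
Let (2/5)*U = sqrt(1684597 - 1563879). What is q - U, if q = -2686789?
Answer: -2686789 - 5*sqrt(120718)/2 ≈ -2.6877e+6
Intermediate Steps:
U = 5*sqrt(120718)/2 (U = 5*sqrt(1684597 - 1563879)/2 = 5*sqrt(120718)/2 ≈ 868.61)
q - U = -2686789 - 5*sqrt(120718)/2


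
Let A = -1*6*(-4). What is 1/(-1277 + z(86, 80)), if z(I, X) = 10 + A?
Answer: -1/1243 ≈ -0.00080451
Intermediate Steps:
A = 24 (A = -6*(-4) = 24)
z(I, X) = 34 (z(I, X) = 10 + 24 = 34)
1/(-1277 + z(86, 80)) = 1/(-1277 + 34) = 1/(-1243) = -1/1243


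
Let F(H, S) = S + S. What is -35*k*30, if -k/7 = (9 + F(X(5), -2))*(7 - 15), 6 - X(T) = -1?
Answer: -294000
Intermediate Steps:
X(T) = 7 (X(T) = 6 - 1*(-1) = 6 + 1 = 7)
F(H, S) = 2*S
k = 280 (k = -7*(9 + 2*(-2))*(7 - 15) = -7*(9 - 4)*(-8) = -35*(-8) = -7*(-40) = 280)
-35*k*30 = -35*280*30 = -9800*30 = -294000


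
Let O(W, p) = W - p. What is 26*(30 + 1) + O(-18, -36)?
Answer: 824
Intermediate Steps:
26*(30 + 1) + O(-18, -36) = 26*(30 + 1) + (-18 - 1*(-36)) = 26*31 + (-18 + 36) = 806 + 18 = 824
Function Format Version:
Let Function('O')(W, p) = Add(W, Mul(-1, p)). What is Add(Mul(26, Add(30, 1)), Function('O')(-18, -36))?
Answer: 824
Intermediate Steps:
Add(Mul(26, Add(30, 1)), Function('O')(-18, -36)) = Add(Mul(26, Add(30, 1)), Add(-18, Mul(-1, -36))) = Add(Mul(26, 31), Add(-18, 36)) = Add(806, 18) = 824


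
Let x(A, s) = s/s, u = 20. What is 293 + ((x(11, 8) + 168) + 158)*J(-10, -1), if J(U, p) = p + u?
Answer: 6506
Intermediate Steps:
J(U, p) = 20 + p (J(U, p) = p + 20 = 20 + p)
x(A, s) = 1
293 + ((x(11, 8) + 168) + 158)*J(-10, -1) = 293 + ((1 + 168) + 158)*(20 - 1) = 293 + (169 + 158)*19 = 293 + 327*19 = 293 + 6213 = 6506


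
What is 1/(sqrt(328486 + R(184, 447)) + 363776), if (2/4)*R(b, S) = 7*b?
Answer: 181888/66166323557 - sqrt(331062)/132332647114 ≈ 2.7446e-6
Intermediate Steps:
R(b, S) = 14*b (R(b, S) = 2*(7*b) = 14*b)
1/(sqrt(328486 + R(184, 447)) + 363776) = 1/(sqrt(328486 + 14*184) + 363776) = 1/(sqrt(328486 + 2576) + 363776) = 1/(sqrt(331062) + 363776) = 1/(363776 + sqrt(331062))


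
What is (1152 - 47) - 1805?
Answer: -700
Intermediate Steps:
(1152 - 47) - 1805 = 1105 - 1805 = -700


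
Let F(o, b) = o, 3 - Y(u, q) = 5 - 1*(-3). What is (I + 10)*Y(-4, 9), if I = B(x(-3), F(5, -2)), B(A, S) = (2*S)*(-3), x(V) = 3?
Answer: 100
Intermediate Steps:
Y(u, q) = -5 (Y(u, q) = 3 - (5 - 1*(-3)) = 3 - (5 + 3) = 3 - 1*8 = 3 - 8 = -5)
B(A, S) = -6*S
I = -30 (I = -6*5 = -30)
(I + 10)*Y(-4, 9) = (-30 + 10)*(-5) = -20*(-5) = 100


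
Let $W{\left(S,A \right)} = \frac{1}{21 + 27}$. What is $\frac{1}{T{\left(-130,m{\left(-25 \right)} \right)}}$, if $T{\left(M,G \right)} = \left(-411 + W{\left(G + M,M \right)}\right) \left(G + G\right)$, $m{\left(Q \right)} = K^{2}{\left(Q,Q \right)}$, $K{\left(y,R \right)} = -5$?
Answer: $- \frac{24}{493175} \approx -4.8664 \cdot 10^{-5}$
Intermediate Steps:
$W{\left(S,A \right)} = \frac{1}{48}$
$m{\left(Q \right)} = 25$ ($m{\left(Q \right)} = \left(-5\right)^{2} = 25$)
$T{\left(M,G \right)} = - \frac{19727 G}{24}$ ($T{\left(M,G \right)} = \left(-411 + \frac{1}{48}\right) \left(G + G\right) = - \frac{19727 \cdot 2 G}{48} = - \frac{19727 G}{24}$)
$\frac{1}{T{\left(-130,m{\left(-25 \right)} \right)}} = \frac{1}{\left(- \frac{19727}{24}\right) 25} = \frac{1}{- \frac{493175}{24}} = - \frac{24}{493175}$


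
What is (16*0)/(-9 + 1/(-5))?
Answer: 0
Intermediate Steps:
(16*0)/(-9 + 1/(-5)) = 0/(-9 - ⅕) = 0/(-46/5) = 0*(-5/46) = 0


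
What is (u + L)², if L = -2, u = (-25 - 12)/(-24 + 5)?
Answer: 1/361 ≈ 0.0027701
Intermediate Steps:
u = 37/19 (u = -37/(-19) = -37*(-1/19) = 37/19 ≈ 1.9474)
(u + L)² = (37/19 - 2)² = (-1/19)² = 1/361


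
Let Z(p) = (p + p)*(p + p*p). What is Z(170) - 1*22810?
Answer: 9860990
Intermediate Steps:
Z(p) = 2*p*(p + p²) (Z(p) = (2*p)*(p + p²) = 2*p*(p + p²))
Z(170) - 1*22810 = 2*170²*(1 + 170) - 1*22810 = 2*28900*171 - 22810 = 9883800 - 22810 = 9860990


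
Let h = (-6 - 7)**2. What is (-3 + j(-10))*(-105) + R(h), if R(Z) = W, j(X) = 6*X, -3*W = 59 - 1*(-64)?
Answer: 6574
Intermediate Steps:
W = -41 (W = -(59 - 1*(-64))/3 = -(59 + 64)/3 = -1/3*123 = -41)
h = 169 (h = (-13)**2 = 169)
R(Z) = -41
(-3 + j(-10))*(-105) + R(h) = (-3 + 6*(-10))*(-105) - 41 = (-3 - 60)*(-105) - 41 = -63*(-105) - 41 = 6615 - 41 = 6574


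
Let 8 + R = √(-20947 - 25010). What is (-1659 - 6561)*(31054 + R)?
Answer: -255198120 - 8220*I*√45957 ≈ -2.552e+8 - 1.7622e+6*I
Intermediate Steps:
R = -8 + I*√45957 (R = -8 + √(-20947 - 25010) = -8 + √(-45957) = -8 + I*√45957 ≈ -8.0 + 214.38*I)
(-1659 - 6561)*(31054 + R) = (-1659 - 6561)*(31054 + (-8 + I*√45957)) = -8220*(31046 + I*√45957) = -255198120 - 8220*I*√45957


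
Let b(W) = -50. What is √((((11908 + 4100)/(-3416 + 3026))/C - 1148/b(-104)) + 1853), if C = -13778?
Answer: √54601825369/5395 ≈ 43.312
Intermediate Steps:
√((((11908 + 4100)/(-3416 + 3026))/C - 1148/b(-104)) + 1853) = √((((11908 + 4100)/(-3416 + 3026))/(-13778) - 1148/(-50)) + 1853) = √(((16008/(-390))*(-1/13778) - 1148*(-1/50)) + 1853) = √(((16008*(-1/390))*(-1/13778) + 574/25) + 1853) = √((-2668/65*(-1/13778) + 574/25) + 1853) = √((1334/447785 + 574/25) + 1853) = √(51412388/2238925 + 1853) = √(4200140413/2238925) = √54601825369/5395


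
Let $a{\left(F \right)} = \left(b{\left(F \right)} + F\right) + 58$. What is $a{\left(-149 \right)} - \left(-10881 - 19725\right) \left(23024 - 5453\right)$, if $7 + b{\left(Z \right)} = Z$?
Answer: $537777779$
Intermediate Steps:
$b{\left(Z \right)} = -7 + Z$
$a{\left(F \right)} = 51 + 2 F$ ($a{\left(F \right)} = \left(\left(-7 + F\right) + F\right) + 58 = \left(-7 + 2 F\right) + 58 = 51 + 2 F$)
$a{\left(-149 \right)} - \left(-10881 - 19725\right) \left(23024 - 5453\right) = \left(51 + 2 \left(-149\right)\right) - \left(-10881 - 19725\right) \left(23024 - 5453\right) = \left(51 - 298\right) - \left(-30606\right) 17571 = -247 - -537778026 = -247 + 537778026 = 537777779$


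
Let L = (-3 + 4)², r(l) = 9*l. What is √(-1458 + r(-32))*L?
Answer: 3*I*√194 ≈ 41.785*I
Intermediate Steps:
L = 1 (L = 1² = 1)
√(-1458 + r(-32))*L = √(-1458 + 9*(-32))*1 = √(-1458 - 288)*1 = √(-1746)*1 = (3*I*√194)*1 = 3*I*√194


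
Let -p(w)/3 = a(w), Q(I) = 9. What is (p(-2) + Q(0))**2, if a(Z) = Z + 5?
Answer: 0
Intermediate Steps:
a(Z) = 5 + Z
p(w) = -15 - 3*w (p(w) = -3*(5 + w) = -15 - 3*w)
(p(-2) + Q(0))**2 = ((-15 - 3*(-2)) + 9)**2 = ((-15 + 6) + 9)**2 = (-9 + 9)**2 = 0**2 = 0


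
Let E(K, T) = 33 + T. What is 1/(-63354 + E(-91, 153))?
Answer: -1/63168 ≈ -1.5831e-5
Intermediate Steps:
1/(-63354 + E(-91, 153)) = 1/(-63354 + (33 + 153)) = 1/(-63354 + 186) = 1/(-63168) = -1/63168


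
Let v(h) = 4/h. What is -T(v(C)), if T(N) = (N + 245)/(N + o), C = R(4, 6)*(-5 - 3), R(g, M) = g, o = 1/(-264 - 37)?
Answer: 196553/103 ≈ 1908.3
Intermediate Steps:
o = -1/301 (o = 1/(-301) = -1/301 ≈ -0.0033223)
C = -32 (C = 4*(-5 - 3) = 4*(-8) = -32)
T(N) = (245 + N)/(-1/301 + N) (T(N) = (N + 245)/(N - 1/301) = (245 + N)/(-1/301 + N))
-T(v(C)) = -301*(245 + 4/(-32))/(-1 + 301*(4/(-32))) = -301*(245 + 4*(-1/32))/(-1 + 301*(4*(-1/32))) = -301*(245 - ⅛)/(-1 + 301*(-⅛)) = -301*1959/((-1 - 301/8)*8) = -301*1959/((-309/8)*8) = -301*(-8)*1959/(309*8) = -1*(-196553/103) = 196553/103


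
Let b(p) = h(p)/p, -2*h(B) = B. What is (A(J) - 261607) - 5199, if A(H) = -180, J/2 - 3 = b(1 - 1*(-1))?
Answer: -266986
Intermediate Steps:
h(B) = -B/2
b(p) = -1/2 (b(p) = (-p/2)/p = -1/2)
J = 5 (J = 6 + 2*(-1/2) = 6 - 1 = 5)
(A(J) - 261607) - 5199 = (-180 - 261607) - 5199 = -261787 - 5199 = -266986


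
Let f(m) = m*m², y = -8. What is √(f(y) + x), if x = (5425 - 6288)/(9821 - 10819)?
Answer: I*√509092774/998 ≈ 22.608*I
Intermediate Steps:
f(m) = m³
x = 863/998 (x = -863/(-998) = -863*(-1/998) = 863/998 ≈ 0.86473)
√(f(y) + x) = √((-8)³ + 863/998) = √(-512 + 863/998) = √(-510113/998) = I*√509092774/998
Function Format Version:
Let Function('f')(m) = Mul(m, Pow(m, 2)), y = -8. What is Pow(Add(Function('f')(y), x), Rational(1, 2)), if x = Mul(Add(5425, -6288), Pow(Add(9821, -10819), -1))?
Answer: Mul(Rational(1, 998), I, Pow(509092774, Rational(1, 2))) ≈ Mul(22.608, I)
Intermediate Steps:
Function('f')(m) = Pow(m, 3)
x = Rational(863, 998) (x = Mul(-863, Pow(-998, -1)) = Mul(-863, Rational(-1, 998)) = Rational(863, 998) ≈ 0.86473)
Pow(Add(Function('f')(y), x), Rational(1, 2)) = Pow(Add(Pow(-8, 3), Rational(863, 998)), Rational(1, 2)) = Pow(Add(-512, Rational(863, 998)), Rational(1, 2)) = Pow(Rational(-510113, 998), Rational(1, 2)) = Mul(Rational(1, 998), I, Pow(509092774, Rational(1, 2)))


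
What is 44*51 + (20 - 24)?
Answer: 2240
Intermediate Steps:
44*51 + (20 - 24) = 2244 - 4 = 2240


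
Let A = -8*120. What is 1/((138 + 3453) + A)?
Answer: 1/2631 ≈ 0.00038008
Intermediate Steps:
A = -960
1/((138 + 3453) + A) = 1/((138 + 3453) - 960) = 1/(3591 - 960) = 1/2631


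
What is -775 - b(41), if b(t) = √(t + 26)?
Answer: -775 - √67 ≈ -783.19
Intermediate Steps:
b(t) = √(26 + t)
-775 - b(41) = -775 - √(26 + 41) = -775 - √67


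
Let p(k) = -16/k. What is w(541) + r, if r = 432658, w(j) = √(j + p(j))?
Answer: 432658 + √158331765/541 ≈ 4.3268e+5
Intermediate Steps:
w(j) = √(j - 16/j)
w(541) + r = √(541 - 16/541) + 432658 = √(292665/541) + 432658 = √158331765/541 + 432658 = 432658 + √158331765/541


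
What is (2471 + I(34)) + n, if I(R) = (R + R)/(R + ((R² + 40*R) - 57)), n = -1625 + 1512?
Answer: 5878562/2493 ≈ 2358.0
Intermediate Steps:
n = -113
I(R) = 2*R/(-57 + R² + 41*R) (I(R) = (2*R)/(R + (-57 + R² + 40*R)) = (2*R)/(-57 + R² + 41*R) = 2*R/(-57 + R² + 41*R))
(2471 + I(34)) + n = (2471 + 2*34/(-57 + 34² + 41*34)) - 113 = (2471 + 2*34/(-57 + 1156 + 1394)) - 113 = (2471 + 2*34/2493) - 113 = (2471 + 2*34*(1/2493)) - 113 = (2471 + 68/2493) - 113 = 6160271/2493 - 113 = 5878562/2493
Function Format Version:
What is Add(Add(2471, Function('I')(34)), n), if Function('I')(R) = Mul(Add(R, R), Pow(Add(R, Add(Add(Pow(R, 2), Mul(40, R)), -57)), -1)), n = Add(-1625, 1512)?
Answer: Rational(5878562, 2493) ≈ 2358.0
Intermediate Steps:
n = -113
Function('I')(R) = Mul(2, R, Pow(Add(-57, Pow(R, 2), Mul(41, R)), -1)) (Function('I')(R) = Mul(Mul(2, R), Pow(Add(R, Add(-57, Pow(R, 2), Mul(40, R))), -1)) = Mul(Mul(2, R), Pow(Add(-57, Pow(R, 2), Mul(41, R)), -1)) = Mul(2, R, Pow(Add(-57, Pow(R, 2), Mul(41, R)), -1)))
Add(Add(2471, Function('I')(34)), n) = Add(Add(2471, Mul(2, 34, Pow(Add(-57, Pow(34, 2), Mul(41, 34)), -1))), -113) = Add(Add(2471, Mul(2, 34, Pow(Add(-57, 1156, 1394), -1))), -113) = Add(Add(2471, Mul(2, 34, Pow(2493, -1))), -113) = Add(Add(2471, Mul(2, 34, Rational(1, 2493))), -113) = Add(Add(2471, Rational(68, 2493)), -113) = Add(Rational(6160271, 2493), -113) = Rational(5878562, 2493)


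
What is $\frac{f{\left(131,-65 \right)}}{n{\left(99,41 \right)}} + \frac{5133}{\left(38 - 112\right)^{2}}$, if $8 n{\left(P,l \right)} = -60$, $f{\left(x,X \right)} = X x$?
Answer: $\frac{18666655}{16428} \approx 1136.3$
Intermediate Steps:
$n{\left(P,l \right)} = - \frac{15}{2}$ ($n{\left(P,l \right)} = \frac{1}{8} \left(-60\right) = - \frac{15}{2}$)
$\frac{f{\left(131,-65 \right)}}{n{\left(99,41 \right)}} + \frac{5133}{\left(38 - 112\right)^{2}} = \frac{\left(-65\right) 131}{- \frac{15}{2}} + \frac{5133}{\left(38 - 112\right)^{2}} = \left(-8515\right) \left(- \frac{2}{15}\right) + \frac{5133}{\left(-74\right)^{2}} = \frac{3406}{3} + \frac{5133}{5476} = \frac{18666655}{16428}$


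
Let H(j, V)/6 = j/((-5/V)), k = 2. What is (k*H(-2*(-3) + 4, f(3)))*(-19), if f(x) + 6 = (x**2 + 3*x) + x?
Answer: 6840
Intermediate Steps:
f(x) = -6 + x**2 + 4*x (f(x) = -6 + ((x**2 + 3*x) + x) = -6 + (x**2 + 4*x) = -6 + x**2 + 4*x)
H(j, V) = -6*V*j/5 (H(j, V) = 6*(j/((-5/V))) = 6*(j*(-V/5)) = 6*(-V*j/5) = -6*V*j/5)
(k*H(-2*(-3) + 4, f(3)))*(-19) = (2*(-6*(-6 + 3**2 + 4*3)*(-2*(-3) + 4)/5))*(-19) = (2*(-6*(-6 + 9 + 12)*(6 + 4)/5))*(-19) = (2*(-6/5*15*10))*(-19) = (2*(-180))*(-19) = -360*(-19) = 6840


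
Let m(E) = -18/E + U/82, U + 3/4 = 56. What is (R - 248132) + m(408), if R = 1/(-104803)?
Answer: -145003389347939/584381528 ≈ -2.4813e+5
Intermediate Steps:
U = 221/4 (U = -¾ + 56 = 221/4 ≈ 55.250)
m(E) = 221/328 - 18/E (m(E) = -18/E + (221/4)/82 = -18/E + (221/4)*(1/82) = -18/E + 221/328 = 221/328 - 18/E)
R = -1/104803 ≈ -9.5417e-6
(R - 248132) + m(408) = (-1/104803 - 248132) + (221/328 - 18/408) = -26004977997/104803 + (221/328 - 18*1/408) = -26004977997/104803 + (221/328 - 3/68) = -26004977997/104803 + 3511/5576 = -145003389347939/584381528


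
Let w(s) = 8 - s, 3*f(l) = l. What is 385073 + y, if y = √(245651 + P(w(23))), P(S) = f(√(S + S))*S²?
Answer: 385073 + √(245651 + 75*I*√30) ≈ 3.8557e+5 + 0.41441*I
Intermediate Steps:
f(l) = l/3
P(S) = √2*S^(5/2)/3 (P(S) = (√(S + S)/3)*S² = (√(2*S)/3)*S² = ((√2*√S)/3)*S² = (√2*√S/3)*S² = √2*S^(5/2)/3)
y = √(245651 + 75*I*√30) (y = √(245651 + √2*(8 - 1*23)^(5/2)/3) = √(245651 + √2*(8 - 23)^(5/2)/3) = √(245651 + √2*(-15)^(5/2)/3) = √(245651 + √2*(225*I*√15)/3) = √(245651 + 75*I*√30) ≈ 495.63 + 0.414*I)
385073 + y = 385073 + √(245651 + 75*I*√30)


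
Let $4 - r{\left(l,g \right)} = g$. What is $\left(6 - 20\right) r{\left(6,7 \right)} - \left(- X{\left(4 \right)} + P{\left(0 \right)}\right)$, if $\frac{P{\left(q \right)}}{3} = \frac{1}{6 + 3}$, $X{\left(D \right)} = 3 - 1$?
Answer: $\frac{131}{3} \approx 43.667$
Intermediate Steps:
$r{\left(l,g \right)} = 4 - g$
$X{\left(D \right)} = 2$
$P{\left(q \right)} = \frac{1}{3}$ ($P{\left(q \right)} = \frac{3}{6 + 3} = \frac{3}{9} = 3 \cdot \frac{1}{9} = \frac{1}{3}$)
$\left(6 - 20\right) r{\left(6,7 \right)} - \left(- X{\left(4 \right)} + P{\left(0 \right)}\right) = \left(6 - 20\right) \left(4 - 7\right) + \left(2 - \frac{1}{3}\right) = \left(-14\right) \left(-3\right) + \frac{5}{3} = 42 + \frac{5}{3} = \frac{131}{3}$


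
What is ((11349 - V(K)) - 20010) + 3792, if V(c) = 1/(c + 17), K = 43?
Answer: -292141/60 ≈ -4869.0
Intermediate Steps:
V(c) = 1/(17 + c)
((11349 - V(K)) - 20010) + 3792 = ((11349 - 1/(17 + 43)) - 20010) + 3792 = ((11349 - 1/60) - 20010) + 3792 = (680939/60 - 20010) + 3792 = -519661/60 + 3792 = -292141/60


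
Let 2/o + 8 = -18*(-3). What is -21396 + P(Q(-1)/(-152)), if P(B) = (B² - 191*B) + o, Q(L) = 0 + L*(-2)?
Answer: -2842076141/132848 ≈ -21393.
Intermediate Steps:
o = 1/23 (o = 2/(-8 - 18*(-3)) = 2/(-8 + 54) = 2/46 = 2*(1/46) = 1/23 ≈ 0.043478)
Q(L) = -2*L (Q(L) = 0 - 2*L = -2*L)
P(B) = 1/23 + B² - 191*B (P(B) = (B² - 191*B) + 1/23 = 1/23 + B² - 191*B)
-21396 + P(Q(-1)/(-152)) = -21396 + (1/23 + (-2*(-1)/(-152))² - 191*(-2*(-1))/(-152)) = -21396 + (1/23 + (2*(-1/152))² - 382*(-1)/152) = -21396 + (1/23 + (-1/76)² - 191*(-1/76)) = -21396 + (1/23 + 1/5776 + 191/76) = -21396 + 339667/132848 = -2842076141/132848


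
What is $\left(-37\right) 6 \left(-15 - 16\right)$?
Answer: $6882$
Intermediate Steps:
$\left(-37\right) 6 \left(-15 - 16\right) = - 222 \left(-15 - 16\right) = \left(-222\right) \left(-31\right) = 6882$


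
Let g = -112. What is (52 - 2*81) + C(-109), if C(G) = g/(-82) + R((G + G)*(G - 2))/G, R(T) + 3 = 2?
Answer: -485445/4469 ≈ -108.63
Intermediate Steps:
R(T) = -1 (R(T) = -3 + 2 = -1)
C(G) = 56/41 - 1/G (C(G) = -112/(-82) - 1/G = -112*(-1/82) - 1/G = 56/41 - 1/G)
(52 - 2*81) + C(-109) = (52 - 2*81) + (56/41 - 1/(-109)) = (52 - 162) + (56/41 - 1*(-1/109)) = -110 + (56/41 + 1/109) = -110 + 6145/4469 = -485445/4469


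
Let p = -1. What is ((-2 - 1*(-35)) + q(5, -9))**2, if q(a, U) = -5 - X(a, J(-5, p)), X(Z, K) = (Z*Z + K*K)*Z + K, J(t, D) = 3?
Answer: 21025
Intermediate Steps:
X(Z, K) = K + Z*(K**2 + Z**2) (X(Z, K) = (Z**2 + K**2)*Z + K = (K**2 + Z**2)*Z + K = Z*(K**2 + Z**2) + K = K + Z*(K**2 + Z**2))
q(a, U) = -8 - a**3 - 9*a (q(a, U) = -5 - (3 + a**3 + a*3**2) = -5 - (3 + a**3 + a*9) = -5 - (3 + a**3 + 9*a) = -5 + (-3 - a**3 - 9*a) = -8 - a**3 - 9*a)
((-2 - 1*(-35)) + q(5, -9))**2 = ((-2 - 1*(-35)) + (-8 - 1*5**3 - 9*5))**2 = ((-2 + 35) + (-8 - 1*125 - 45))**2 = (33 + (-8 - 125 - 45))**2 = (33 - 178)**2 = (-145)**2 = 21025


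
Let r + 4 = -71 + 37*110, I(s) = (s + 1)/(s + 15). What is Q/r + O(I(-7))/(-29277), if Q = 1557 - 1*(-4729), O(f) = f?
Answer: 245384291/155948820 ≈ 1.5735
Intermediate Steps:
I(s) = (1 + s)/(15 + s)
Q = 6286 (Q = 1557 + 4729 = 6286)
r = 3995 (r = -4 + (-71 + 37*110) = -4 + (-71 + 4070) = -4 + 3999 = 3995)
Q/r + O(I(-7))/(-29277) = 6286/3995 + ((1 - 7)/(15 - 7))/(-29277) = 6286*(1/3995) + (-6/8)*(-1/29277) = 6286/3995 + ((⅛)*(-6))*(-1/29277) = 6286/3995 - ¾*(-1/29277) = 6286/3995 + 1/39036 = 245384291/155948820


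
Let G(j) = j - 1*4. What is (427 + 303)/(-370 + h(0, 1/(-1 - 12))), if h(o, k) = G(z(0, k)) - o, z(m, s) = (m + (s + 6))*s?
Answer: -123370/63283 ≈ -1.9495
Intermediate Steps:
z(m, s) = s*(6 + m + s) (z(m, s) = (m + (6 + s))*s = (6 + m + s)*s = s*(6 + m + s))
G(j) = -4 + j (G(j) = j - 4 = -4 + j)
h(o, k) = -4 - o + k*(6 + k) (h(o, k) = (-4 + k*(6 + 0 + k)) - o = (-4 + k*(6 + k)) - o = -4 - o + k*(6 + k))
(427 + 303)/(-370 + h(0, 1/(-1 - 12))) = (427 + 303)/(-370 + (-4 - 1*0 + (6 + 1/(-1 - 12))/(-1 - 12))) = 730/(-370 + (-4 + 0 + (6 + 1/(-13))/(-13))) = 730/(-370 + (-4 + 0 - (6 - 1/13)/13)) = 730/(-370 + (-4 + 0 - 1/13*77/13)) = 730/(-370 + (-4 + 0 - 77/169)) = 730/(-370 - 753/169) = 730/(-63283/169) = 730*(-169/63283) = -123370/63283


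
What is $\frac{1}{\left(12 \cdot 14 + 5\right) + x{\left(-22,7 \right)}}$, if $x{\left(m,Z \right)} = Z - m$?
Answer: $\frac{1}{202} \approx 0.0049505$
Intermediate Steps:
$\frac{1}{\left(12 \cdot 14 + 5\right) + x{\left(-22,7 \right)}} = \frac{1}{\left(12 \cdot 14 + 5\right) + \left(7 - -22\right)} = \frac{1}{\left(168 + 5\right) + \left(7 + 22\right)} = \frac{1}{173 + 29} = \frac{1}{202}$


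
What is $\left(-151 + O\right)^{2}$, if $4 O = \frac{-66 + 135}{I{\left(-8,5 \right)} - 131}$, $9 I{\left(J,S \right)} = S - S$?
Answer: $\frac{6271531249}{274576} \approx 22841.0$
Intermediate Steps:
$I{\left(J,S \right)} = 0$ ($I{\left(J,S \right)} = \frac{S - S}{9} = \frac{1}{9} \cdot 0 = 0$)
$O = - \frac{69}{524}$ ($O = \frac{\left(-66 + 135\right) \frac{1}{0 - 131}}{4} = \frac{69 \frac{1}{-131}}{4} = \frac{69 \left(- \frac{1}{131}\right)}{4} = \frac{1}{4} \left(- \frac{69}{131}\right) = - \frac{69}{524} \approx -0.13168$)
$\left(-151 + O\right)^{2} = \left(-151 - \frac{69}{524}\right)^{2} = \left(- \frac{79193}{524}\right)^{2} = \frac{6271531249}{274576}$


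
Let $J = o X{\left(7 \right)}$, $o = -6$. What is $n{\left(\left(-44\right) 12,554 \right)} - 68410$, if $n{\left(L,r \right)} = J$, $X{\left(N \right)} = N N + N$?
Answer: $-68746$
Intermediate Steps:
$X{\left(N \right)} = N + N^{2}$ ($X{\left(N \right)} = N^{2} + N = N + N^{2}$)
$J = -336$ ($J = - 6 \cdot 7 \left(1 + 7\right) = - 6 \cdot 7 \cdot 8 = \left(-6\right) 56 = -336$)
$n{\left(L,r \right)} = -336$
$n{\left(\left(-44\right) 12,554 \right)} - 68410 = -336 - 68410 = -68746$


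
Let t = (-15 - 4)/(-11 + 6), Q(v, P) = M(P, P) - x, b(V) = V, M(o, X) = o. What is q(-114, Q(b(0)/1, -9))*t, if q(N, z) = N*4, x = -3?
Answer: -8664/5 ≈ -1732.8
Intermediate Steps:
Q(v, P) = 3 + P (Q(v, P) = P - 1*(-3) = P + 3 = 3 + P)
q(N, z) = 4*N
t = 19/5 (t = -19/(-5) = -19*(-1/5) = 19/5 ≈ 3.8000)
q(-114, Q(b(0)/1, -9))*t = (4*(-114))*(19/5) = -456*19/5 = -8664/5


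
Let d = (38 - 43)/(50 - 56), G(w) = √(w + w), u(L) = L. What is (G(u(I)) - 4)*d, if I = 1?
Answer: -10/3 + 5*√2/6 ≈ -2.1548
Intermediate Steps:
G(w) = √2*√w (G(w) = √(2*w) = √2*√w)
d = ⅚ (d = -5/(-6) = -5*(-⅙) = ⅚ ≈ 0.83333)
(G(u(I)) - 4)*d = (√2*√1 - 4)*(⅚) = (√2*1 - 4)*(⅚) = (√2 - 4)*(⅚) = (-4 + √2)*(⅚) = -10/3 + 5*√2/6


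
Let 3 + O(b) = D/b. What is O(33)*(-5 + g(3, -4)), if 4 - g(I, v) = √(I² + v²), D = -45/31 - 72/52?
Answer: 82080/4433 ≈ 18.516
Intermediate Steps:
D = -1143/403 (D = -45*1/31 - 72*1/52 = -45/31 - 18/13 = -1143/403 ≈ -2.8362)
O(b) = -3 - 1143/(403*b)
g(I, v) = 4 - √(I² + v²)
O(33)*(-5 + g(3, -4)) = (-3 - 1143/403/33)*(-5 + (4 - √(3² + (-4)²))) = (-3 - 1143/403*1/33)*(-5 + (4 - √(9 + 16))) = (-3 - 381/4433)*(-5 + (4 - √25)) = -13680*(-5 + (4 - 1*5))/4433 = -13680*(-5 + (4 - 5))/4433 = -13680*(-5 - 1)/4433 = -13680/4433*(-6) = 82080/4433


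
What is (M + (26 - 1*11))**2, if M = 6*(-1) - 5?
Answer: 16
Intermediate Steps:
M = -11 (M = -6 - 5 = -11)
(M + (26 - 1*11))**2 = (-11 + (26 - 1*11))**2 = (-11 + (26 - 11))**2 = (-11 + 15)**2 = 4**2 = 16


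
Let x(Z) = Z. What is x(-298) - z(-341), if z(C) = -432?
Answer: 134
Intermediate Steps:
x(-298) - z(-341) = -298 - 1*(-432) = -298 + 432 = 134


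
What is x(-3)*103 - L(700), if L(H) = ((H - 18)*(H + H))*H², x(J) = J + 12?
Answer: -467851999073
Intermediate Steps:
x(J) = 12 + J
L(H) = 2*H³*(-18 + H) (L(H) = ((-18 + H)*(2*H))*H² = (2*H*(-18 + H))*H² = 2*H³*(-18 + H))
x(-3)*103 - L(700) = (12 - 3)*103 - 2*700³*(-18 + 700) = 9*103 - 2*343000000*682 = 927 - 1*467852000000 = 927 - 467852000000 = -467851999073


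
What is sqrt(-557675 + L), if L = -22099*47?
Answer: 2*I*sqrt(399082) ≈ 1263.5*I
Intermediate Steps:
L = -1038653
sqrt(-557675 + L) = sqrt(-557675 - 1038653) = sqrt(-1596328) = 2*I*sqrt(399082)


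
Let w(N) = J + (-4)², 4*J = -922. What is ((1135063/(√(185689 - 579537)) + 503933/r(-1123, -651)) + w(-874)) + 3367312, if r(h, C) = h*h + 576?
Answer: 8496568510341/2523410 - 1135063*I*√98462/196924 ≈ 3.3671e+6 - 1808.7*I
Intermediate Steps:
r(h, C) = 576 + h² (r(h, C) = h² + 576 = 576 + h²)
J = -461/2 (J = (¼)*(-922) = -461/2 ≈ -230.50)
w(N) = -429/2 (w(N) = -461/2 + (-4)² = -461/2 + 16 = -429/2)
((1135063/(√(185689 - 579537)) + 503933/r(-1123, -651)) + w(-874)) + 3367312 = ((1135063/(√(185689 - 579537)) + 503933/(576 + (-1123)²)) - 429/2) + 3367312 = ((1135063/(√(-393848)) + 503933/(576 + 1261129)) - 429/2) + 3367312 = ((1135063/((2*I*√98462)) + 503933/1261705) - 429/2) + 3367312 = ((1135063*(-I*√98462/196924) + 503933*(1/1261705)) - 429/2) + 3367312 = ((-1135063*I*√98462/196924 + 503933/1261705) - 429/2) + 3367312 = ((503933/1261705 - 1135063*I*√98462/196924) - 429/2) + 3367312 = (-540263579/2523410 - 1135063*I*√98462/196924) + 3367312 = 8496568510341/2523410 - 1135063*I*√98462/196924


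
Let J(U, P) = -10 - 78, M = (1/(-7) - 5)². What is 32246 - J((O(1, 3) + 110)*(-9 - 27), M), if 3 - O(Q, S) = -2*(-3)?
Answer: 32334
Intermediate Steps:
O(Q, S) = -3 (O(Q, S) = 3 - (-2)*(-3) = 3 - 1*6 = 3 - 6 = -3)
M = 1296/49 (M = (-⅐ - 5)² = (-36/7)² = 1296/49 ≈ 26.449)
J(U, P) = -88
32246 - J((O(1, 3) + 110)*(-9 - 27), M) = 32246 - 1*(-88) = 32246 + 88 = 32334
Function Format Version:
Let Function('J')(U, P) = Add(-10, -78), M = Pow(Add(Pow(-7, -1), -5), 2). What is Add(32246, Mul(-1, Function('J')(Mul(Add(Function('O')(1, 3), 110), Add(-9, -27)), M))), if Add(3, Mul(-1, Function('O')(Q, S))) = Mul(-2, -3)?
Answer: 32334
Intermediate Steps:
Function('O')(Q, S) = -3 (Function('O')(Q, S) = Add(3, Mul(-1, Mul(-2, -3))) = Add(3, Mul(-1, 6)) = Add(3, -6) = -3)
M = Rational(1296, 49) (M = Pow(Add(Rational(-1, 7), -5), 2) = Pow(Rational(-36, 7), 2) = Rational(1296, 49) ≈ 26.449)
Function('J')(U, P) = -88
Add(32246, Mul(-1, Function('J')(Mul(Add(Function('O')(1, 3), 110), Add(-9, -27)), M))) = Add(32246, Mul(-1, -88)) = Add(32246, 88) = 32334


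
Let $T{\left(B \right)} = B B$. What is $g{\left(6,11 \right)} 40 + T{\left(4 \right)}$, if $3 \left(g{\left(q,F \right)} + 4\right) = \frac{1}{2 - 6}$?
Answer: $- \frac{442}{3} \approx -147.33$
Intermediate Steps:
$T{\left(B \right)} = B^{2}$
$g{\left(q,F \right)} = - \frac{49}{12}$ ($g{\left(q,F \right)} = -4 + \frac{1}{3 \left(2 - 6\right)} = -4 + \frac{1}{3 \left(-4\right)} = -4 + \frac{1}{3} \left(- \frac{1}{4}\right) = -4 - \frac{1}{12} = - \frac{49}{12}$)
$g{\left(6,11 \right)} 40 + T{\left(4 \right)} = \left(- \frac{49}{12}\right) 40 + 4^{2} = - \frac{490}{3} + 16 = - \frac{442}{3}$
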